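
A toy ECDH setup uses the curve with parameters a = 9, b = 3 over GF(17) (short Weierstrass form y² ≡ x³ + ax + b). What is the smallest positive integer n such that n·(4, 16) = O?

12

2P: tangent at (4, 16): λ = (3·4² + 9)/(2·16) ≡ 6/15. 15⁻¹ ≡ 8 (mod 17) since 15·8 = 120 ≡ 1, so λ ≡ 6·8 ≡ 14.
  x = λ² - 4 - 4 = 196 - 8 ≡ 1; y = λ·(4 - 1) - 16 ≡ 9. → (1, 9)
3P: (1, 9) + (4, 16). λ = (16 - 9)/(4 - 1) ≡ 7/3 mod 17. 3⁻¹ ≡ 6 (mod 17) since 3·6 = 18 ≡ 1, so λ ≡ 8.
  x = λ² - 1 - 4 = 64 - 5 ≡ 8; y = λ·(1 - 8) - 9 ≡ 3. → (8, 3)
4P: (8, 3) + (4, 16). λ = (16 - 3)/(4 - 8) ≡ 13/13 mod 17. 13⁻¹ ≡ 4 (mod 17), so λ ≡ 1.
  x = λ² - 8 - 4 = 1 - 12 ≡ 6; y = λ·(8 - 6) - 3 ≡ 16. → (6, 16)
5P: (6, 16) + (4, 16). λ = (16 - 16)/(4 - 6) ≡ 0/15 mod 17. 15⁻¹ ≡ 8 (mod 17), so λ ≡ 0.
  x = λ² - 6 - 4 = 0 - 10 ≡ 7; y = λ·(6 - 7) - 16 ≡ 1. → (7, 1)
6P: (7, 1) + (4, 16). λ = (16 - 1)/(4 - 7) ≡ 15/14 mod 17. 14⁻¹ ≡ 11 (mod 17), so λ ≡ 12.
  x = λ² - 7 - 4 = 144 - 11 ≡ 14; y = λ·(7 - 14) - 1 ≡ 0. → (14, 0)
7P: (14, 0) + (4, 16). λ = (16 - 0)/(4 - 14) ≡ 16/7 mod 17. 7⁻¹ ≡ 5 (mod 17) since 7·5 = 35 ≡ 1, so λ ≡ 12.
  x = λ² - 14 - 4 = 144 - 18 ≡ 7; y = λ·(14 - 7) - 0 ≡ 16. → (7, 16)
8P: (7, 16) + (4, 16). λ = (16 - 16)/(4 - 7) ≡ 0/14 mod 17. 14⁻¹ ≡ 11 (mod 17), so λ ≡ 0.
  x = λ² - 7 - 4 = 0 - 11 ≡ 6; y = λ·(7 - 6) - 16 ≡ 1. → (6, 1)
9P: (6, 1) + (4, 16). λ = (16 - 1)/(4 - 6) ≡ 15/15 mod 17. 15⁻¹ ≡ 8 (mod 17), so λ ≡ 1.
  x = λ² - 6 - 4 = 1 - 10 ≡ 8; y = λ·(6 - 8) - 1 ≡ 14. → (8, 14)
10P: (8, 14) + (4, 16). λ = (16 - 14)/(4 - 8) ≡ 2/13 mod 17. 13⁻¹ ≡ 4 (mod 17) since 13·4 = 52 ≡ 1, so λ ≡ 8.
  x = λ² - 8 - 4 = 64 - 12 ≡ 1; y = λ·(8 - 1) - 14 ≡ 8. → (1, 8)
11P: (1, 8) + (4, 16). λ = (16 - 8)/(4 - 1) ≡ 8/3 mod 17. 3⁻¹ ≡ 6 (mod 17) since 3·6 = 18 ≡ 1, so λ ≡ 14.
  x = λ² - 1 - 4 = 196 - 5 ≡ 4; y = λ·(1 - 4) - 8 ≡ 1. → (4, 1)
12P: (4, 1) + (4, 16): same x and y₁ ≡ -y₂, so the sum is O.
12P = O, so the order is 12.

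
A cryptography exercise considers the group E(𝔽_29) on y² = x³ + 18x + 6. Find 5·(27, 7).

(23, 1)

Write G = (27, 7).
Repeated addition: build up to 5G.
2G: tangent at (27, 7): λ = (3·27² + 18)/(2·7) ≡ 1/14. 14⁻¹ ≡ 27 (mod 29), so λ ≡ 1·27 ≡ 27.
  x = λ² - 27 - 27 = 729 - 54 ≡ 8; y = λ·(27 - 8) - 7 ≡ 13. → (8, 13)
3G: (8, 13) + (27, 7). λ = (7 - 13)/(27 - 8) ≡ 23/19 mod 29. 19⁻¹ ≡ 26 (mod 29), so λ ≡ 18.
  x = λ² - 8 - 27 = 324 - 35 ≡ 28; y = λ·(8 - 28) - 13 ≡ 4. → (28, 4)
4G: (28, 4) + (27, 7). λ = (7 - 4)/(27 - 28) ≡ 3/28 mod 29. 28⁻¹ ≡ 28 (mod 29), so λ ≡ 26.
  x = λ² - 28 - 27 = 676 - 55 ≡ 12; y = λ·(28 - 12) - 4 ≡ 6. → (12, 6)
5G: (12, 6) + (27, 7). λ = (7 - 6)/(27 - 12) ≡ 1/15 mod 29. 15⁻¹ ≡ 2 (mod 29), so λ ≡ 2.
  x = λ² - 12 - 27 = 4 - 39 ≡ 23; y = λ·(12 - 23) - 6 ≡ 1. → (23, 1)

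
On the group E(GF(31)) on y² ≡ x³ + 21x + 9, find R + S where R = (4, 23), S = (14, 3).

(4, 23) + (14, 3). λ = (3 - 23)/(14 - 4) ≡ 11/10 mod 31. 10⁻¹ ≡ 28 (mod 31) since 10·28 = 280 ≡ 1, so λ ≡ 29.
  x = λ² - 4 - 14 = 841 - 18 ≡ 17; y = λ·(4 - 17) - 23 ≡ 3. → (17, 3)

(17, 3)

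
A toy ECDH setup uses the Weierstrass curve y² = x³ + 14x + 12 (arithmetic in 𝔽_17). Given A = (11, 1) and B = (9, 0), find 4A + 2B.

First 4A:
Repeated addition: build up to 4A.
2A: tangent at (11, 1): λ = (3·11² + 14)/(2·1) ≡ 3/2. 2⁻¹ ≡ 9 (mod 17), so λ ≡ 3·9 ≡ 10.
  x = λ² - 11 - 11 = 100 - 22 ≡ 10; y = λ·(11 - 10) - 1 ≡ 9. → (10, 9)
3A: (10, 9) + (11, 1). λ = (1 - 9)/(11 - 10) ≡ 9/1 mod 17. 1⁻¹ ≡ 1 (mod 17), so λ ≡ 9.
  x = λ² - 10 - 11 = 81 - 21 ≡ 9; y = λ·(10 - 9) - 9 ≡ 0. → (9, 0)
4A: (9, 0) + (11, 1). λ = (1 - 0)/(11 - 9) ≡ 1/2 mod 17. 2⁻¹ ≡ 9 (mod 17) since 2·9 = 18 ≡ 1, so λ ≡ 9.
  x = λ² - 9 - 11 = 81 - 20 ≡ 10; y = λ·(9 - 10) - 0 ≡ 8. → (10, 8)
4A = (10, 8).
Next 2B:
Repeated addition: build up to 2B.
2B: (9, 0) + (9, 0): same x and y₁ ≡ -y₂, so the sum is 𝒪.
2B = 𝒪.
Finally 4A + 2B:
(10, 8) + 𝒪 = (10, 8) (identity).

(10, 8)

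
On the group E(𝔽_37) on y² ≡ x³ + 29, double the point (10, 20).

tangent at (10, 20): λ = (3·10² + 0)/(2·20) ≡ 4/3. 3⁻¹ ≡ 25 (mod 37), so λ ≡ 4·25 ≡ 26.
  x = λ² - 10 - 10 = 676 - 20 ≡ 27; y = λ·(10 - 27) - 20 ≡ 19. → (27, 19)

(27, 19)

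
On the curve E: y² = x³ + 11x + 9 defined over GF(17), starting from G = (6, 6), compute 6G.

O

Repeated addition: build up to 6G.
2G: tangent at (6, 6): λ = (3·6² + 11)/(2·6) ≡ 0/12. 12⁻¹ ≡ 10 (mod 17), so λ ≡ 0·10 ≡ 0.
  x = λ² - 6 - 6 = 0 - 12 ≡ 5; y = λ·(6 - 5) - 6 ≡ 11. → (5, 11)
3G: (5, 11) + (6, 6). λ = (6 - 11)/(6 - 5) ≡ 12/1 mod 17. 1⁻¹ ≡ 1 (mod 17), so λ ≡ 12.
  x = λ² - 5 - 6 = 144 - 11 ≡ 14; y = λ·(5 - 14) - 11 ≡ 0. → (14, 0)
4G: (14, 0) + (6, 6). λ = (6 - 0)/(6 - 14) ≡ 6/9 mod 17. 9⁻¹ ≡ 2 (mod 17) since 9·2 = 18 ≡ 1, so λ ≡ 12.
  x = λ² - 14 - 6 = 144 - 20 ≡ 5; y = λ·(14 - 5) - 0 ≡ 6. → (5, 6)
5G: (5, 6) + (6, 6). λ = (6 - 6)/(6 - 5) ≡ 0/1 mod 17. 1⁻¹ ≡ 1 (mod 17), so λ ≡ 0.
  x = λ² - 5 - 6 = 0 - 11 ≡ 6; y = λ·(5 - 6) - 6 ≡ 11. → (6, 11)
6G: (6, 11) + (6, 6): same x and y₁ ≡ -y₂, so the sum is ∞.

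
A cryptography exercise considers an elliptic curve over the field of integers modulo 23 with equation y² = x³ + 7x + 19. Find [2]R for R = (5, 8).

tangent at (5, 8): λ = (3·5² + 7)/(2·8) ≡ 13/16. 16⁻¹ ≡ 13 (mod 23), so λ ≡ 13·13 ≡ 8.
  x = λ² - 5 - 5 = 64 - 10 ≡ 8; y = λ·(5 - 8) - 8 ≡ 14. → (8, 14)

(8, 14)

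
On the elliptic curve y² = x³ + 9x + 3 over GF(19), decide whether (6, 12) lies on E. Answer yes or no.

y² = 12² ≡ 11; x³ + 9x + 3 = 273 ≡ 7 (mod 19). 11 ≠ 7.

no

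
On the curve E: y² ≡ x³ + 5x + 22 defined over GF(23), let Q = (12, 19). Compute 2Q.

tangent at (12, 19): λ = (3·12² + 5)/(2·19) ≡ 0/15. 15⁻¹ ≡ 20 (mod 23), so λ ≡ 0·20 ≡ 0.
  x = λ² - 12 - 12 = 0 - 24 ≡ 22; y = λ·(12 - 22) - 19 ≡ 4. → (22, 4)

(22, 4)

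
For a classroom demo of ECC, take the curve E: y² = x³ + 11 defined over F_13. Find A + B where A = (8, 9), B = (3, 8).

(1, 8)

(8, 9) + (3, 8). λ = (8 - 9)/(3 - 8) ≡ 12/8 mod 13. 8⁻¹ ≡ 5 (mod 13), so λ ≡ 8.
  x = λ² - 8 - 3 = 64 - 11 ≡ 1; y = λ·(8 - 1) - 9 ≡ 8. → (1, 8)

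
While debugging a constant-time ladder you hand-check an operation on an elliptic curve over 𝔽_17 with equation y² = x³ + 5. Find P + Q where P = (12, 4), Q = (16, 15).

(4, 1)

(12, 4) + (16, 15). λ = (15 - 4)/(16 - 12) ≡ 11/4 mod 17. 4⁻¹ ≡ 13 (mod 17) since 4·13 = 52 ≡ 1, so λ ≡ 7.
  x = λ² - 12 - 16 = 49 - 28 ≡ 4; y = λ·(12 - 4) - 4 ≡ 1. → (4, 1)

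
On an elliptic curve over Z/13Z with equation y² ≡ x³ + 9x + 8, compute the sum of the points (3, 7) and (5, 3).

(9, 5)

(3, 7) + (5, 3). λ = (3 - 7)/(5 - 3) ≡ 9/2 mod 13. 2⁻¹ ≡ 7 (mod 13) since 2·7 = 14 ≡ 1, so λ ≡ 11.
  x = λ² - 3 - 5 = 121 - 8 ≡ 9; y = λ·(3 - 9) - 7 ≡ 5. → (9, 5)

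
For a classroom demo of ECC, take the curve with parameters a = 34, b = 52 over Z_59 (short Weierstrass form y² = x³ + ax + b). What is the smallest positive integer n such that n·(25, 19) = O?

5

2P: tangent at (25, 19): λ = (3·25² + 34)/(2·19) ≡ 21/38. 38⁻¹ ≡ 14 (mod 59) since 38·14 = 532 ≡ 1, so λ ≡ 21·14 ≡ 58.
  x = λ² - 25 - 25 = 3364 - 50 ≡ 10; y = λ·(25 - 10) - 19 ≡ 25. → (10, 25)
3P: (10, 25) + (25, 19). λ = (19 - 25)/(25 - 10) ≡ 53/15 mod 59. 15⁻¹ ≡ 4 (mod 59), so λ ≡ 35.
  x = λ² - 10 - 25 = 1225 - 35 ≡ 10; y = λ·(10 - 10) - 25 ≡ 34. → (10, 34)
4P: (10, 34) + (25, 19). λ = (19 - 34)/(25 - 10) ≡ 44/15 mod 59. 15⁻¹ ≡ 4 (mod 59) since 15·4 = 60 ≡ 1, so λ ≡ 58.
  x = λ² - 10 - 25 = 3364 - 35 ≡ 25; y = λ·(10 - 25) - 34 ≡ 40. → (25, 40)
5P: (25, 40) + (25, 19): same x and y₁ ≡ -y₂, so the sum is O.
5P = O, so the order is 5.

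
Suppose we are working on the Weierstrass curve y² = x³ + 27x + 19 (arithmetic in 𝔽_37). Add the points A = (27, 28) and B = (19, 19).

(31, 23)

(27, 28) + (19, 19). λ = (19 - 28)/(19 - 27) ≡ 28/29 mod 37. 29⁻¹ ≡ 23 (mod 37), so λ ≡ 15.
  x = λ² - 27 - 19 = 225 - 46 ≡ 31; y = λ·(27 - 31) - 28 ≡ 23. → (31, 23)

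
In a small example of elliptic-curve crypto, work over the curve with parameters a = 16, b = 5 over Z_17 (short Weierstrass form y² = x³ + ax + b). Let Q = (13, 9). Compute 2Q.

(7, 1)

tangent at (13, 9): λ = (3·13² + 16)/(2·9) ≡ 13/1. 1⁻¹ ≡ 1 (mod 17), so λ ≡ 13·1 ≡ 13.
  x = λ² - 13 - 13 = 169 - 26 ≡ 7; y = λ·(13 - 7) - 9 ≡ 1. → (7, 1)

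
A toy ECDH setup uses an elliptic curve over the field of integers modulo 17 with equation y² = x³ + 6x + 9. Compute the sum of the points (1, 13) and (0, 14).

(1, 13) + (0, 14). λ = (14 - 13)/(0 - 1) ≡ 1/16 mod 17. 16⁻¹ ≡ 16 (mod 17) since 16·16 = 256 ≡ 1, so λ ≡ 16.
  x = λ² - 1 - 0 = 256 - 1 ≡ 0; y = λ·(1 - 0) - 13 ≡ 3. → (0, 3)

(0, 3)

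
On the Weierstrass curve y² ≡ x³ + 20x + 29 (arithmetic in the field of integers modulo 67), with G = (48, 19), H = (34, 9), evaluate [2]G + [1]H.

(2, 55)

First 2G:
Repeated addition: build up to 2G.
2G: tangent at (48, 19): λ = (3·48² + 20)/(2·19) ≡ 31/38. 38⁻¹ ≡ 30 (mod 67), so λ ≡ 31·30 ≡ 59.
  x = λ² - 48 - 48 = 3481 - 96 ≡ 35; y = λ·(48 - 35) - 19 ≡ 11. → (35, 11)
2G = (35, 11).
Finally 2G + H:
(35, 11) + (34, 9). λ = (9 - 11)/(34 - 35) ≡ 65/66 mod 67. 66⁻¹ ≡ 66 (mod 67), so λ ≡ 2.
  x = λ² - 35 - 34 = 4 - 69 ≡ 2; y = λ·(35 - 2) - 11 ≡ 55. → (2, 55)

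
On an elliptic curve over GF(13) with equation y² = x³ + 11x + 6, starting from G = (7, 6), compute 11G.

Repeated addition: build up to 11G.
2G: tangent at (7, 6): λ = (3·7² + 11)/(2·6) ≡ 2/12. 12⁻¹ ≡ 12 (mod 13) since 12·12 = 144 ≡ 1, so λ ≡ 2·12 ≡ 11.
  x = λ² - 7 - 7 = 121 - 14 ≡ 3; y = λ·(7 - 3) - 6 ≡ 12. → (3, 12)
3G: (3, 12) + (7, 6). λ = (6 - 12)/(7 - 3) ≡ 7/4 mod 13. 4⁻¹ ≡ 10 (mod 13), so λ ≡ 5.
  x = λ² - 3 - 7 = 25 - 10 ≡ 2; y = λ·(3 - 2) - 12 ≡ 6. → (2, 6)
4G: (2, 6) + (7, 6). λ = (6 - 6)/(7 - 2) ≡ 0/5 mod 13. 5⁻¹ ≡ 8 (mod 13), so λ ≡ 0.
  x = λ² - 2 - 7 = 0 - 9 ≡ 4; y = λ·(2 - 4) - 6 ≡ 7. → (4, 7)
5G: (4, 7) + (7, 6). λ = (6 - 7)/(7 - 4) ≡ 12/3 mod 13. 3⁻¹ ≡ 9 (mod 13), so λ ≡ 4.
  x = λ² - 4 - 7 = 16 - 11 ≡ 5; y = λ·(4 - 5) - 7 ≡ 2. → (5, 2)
6G: (5, 2) + (7, 6). λ = (6 - 2)/(7 - 5) ≡ 4/2 mod 13. 2⁻¹ ≡ 7 (mod 13), so λ ≡ 2.
  x = λ² - 5 - 7 = 4 - 12 ≡ 5; y = λ·(5 - 5) - 2 ≡ 11. → (5, 11)
7G: (5, 11) + (7, 6). λ = (6 - 11)/(7 - 5) ≡ 8/2 mod 13. 2⁻¹ ≡ 7 (mod 13), so λ ≡ 4.
  x = λ² - 5 - 7 = 16 - 12 ≡ 4; y = λ·(5 - 4) - 11 ≡ 6. → (4, 6)
8G: (4, 6) + (7, 6). λ = (6 - 6)/(7 - 4) ≡ 0/3 mod 13. 3⁻¹ ≡ 9 (mod 13) since 3·9 = 27 ≡ 1, so λ ≡ 0.
  x = λ² - 4 - 7 = 0 - 11 ≡ 2; y = λ·(4 - 2) - 6 ≡ 7. → (2, 7)
9G: (2, 7) + (7, 6). λ = (6 - 7)/(7 - 2) ≡ 12/5 mod 13. 5⁻¹ ≡ 8 (mod 13) since 5·8 = 40 ≡ 1, so λ ≡ 5.
  x = λ² - 2 - 7 = 25 - 9 ≡ 3; y = λ·(2 - 3) - 7 ≡ 1. → (3, 1)
10G: (3, 1) + (7, 6). λ = (6 - 1)/(7 - 3) ≡ 5/4 mod 13. 4⁻¹ ≡ 10 (mod 13), so λ ≡ 11.
  x = λ² - 3 - 7 = 121 - 10 ≡ 7; y = λ·(3 - 7) - 1 ≡ 7. → (7, 7)
11G: (7, 7) + (7, 6): same x and y₁ ≡ -y₂, so the sum is O.

O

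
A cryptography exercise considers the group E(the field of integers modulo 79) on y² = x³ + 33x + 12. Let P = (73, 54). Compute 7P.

Repeated addition: build up to 7P.
2P: tangent at (73, 54): λ = (3·73² + 33)/(2·54) ≡ 62/29. 29⁻¹ ≡ 30 (mod 79) since 29·30 = 870 ≡ 1, so λ ≡ 62·30 ≡ 43.
  x = λ² - 73 - 73 = 1849 - 146 ≡ 44; y = λ·(73 - 44) - 54 ≡ 8. → (44, 8)
3P: (44, 8) + (73, 54). λ = (54 - 8)/(73 - 44) ≡ 46/29 mod 79. 29⁻¹ ≡ 30 (mod 79), so λ ≡ 37.
  x = λ² - 44 - 73 = 1369 - 117 ≡ 67; y = λ·(44 - 67) - 8 ≡ 10. → (67, 10)
4P: (67, 10) + (73, 54). λ = (54 - 10)/(73 - 67) ≡ 44/6 mod 79. 6⁻¹ ≡ 66 (mod 79), so λ ≡ 60.
  x = λ² - 67 - 73 = 3600 - 140 ≡ 63; y = λ·(67 - 63) - 10 ≡ 72. → (63, 72)
5P: (63, 72) + (73, 54). λ = (54 - 72)/(73 - 63) ≡ 61/10 mod 79. 10⁻¹ ≡ 8 (mod 79) since 10·8 = 80 ≡ 1, so λ ≡ 14.
  x = λ² - 63 - 73 = 196 - 136 ≡ 60; y = λ·(63 - 60) - 72 ≡ 49. → (60, 49)
6P: (60, 49) + (73, 54). λ = (54 - 49)/(73 - 60) ≡ 5/13 mod 79. 13⁻¹ ≡ 73 (mod 79) since 13·73 = 949 ≡ 1, so λ ≡ 49.
  x = λ² - 60 - 73 = 2401 - 133 ≡ 56; y = λ·(60 - 56) - 49 ≡ 68. → (56, 68)
7P: (56, 68) + (73, 54). λ = (54 - 68)/(73 - 56) ≡ 65/17 mod 79. 17⁻¹ ≡ 14 (mod 79) since 17·14 = 238 ≡ 1, so λ ≡ 41.
  x = λ² - 56 - 73 = 1681 - 129 ≡ 51; y = λ·(56 - 51) - 68 ≡ 58. → (51, 58)

(51, 58)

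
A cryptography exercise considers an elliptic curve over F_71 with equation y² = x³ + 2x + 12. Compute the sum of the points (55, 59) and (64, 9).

(55, 59) + (64, 9). λ = (9 - 59)/(64 - 55) ≡ 21/9 mod 71. 9⁻¹ ≡ 8 (mod 71), so λ ≡ 26.
  x = λ² - 55 - 64 = 676 - 119 ≡ 60; y = λ·(55 - 60) - 59 ≡ 24. → (60, 24)

(60, 24)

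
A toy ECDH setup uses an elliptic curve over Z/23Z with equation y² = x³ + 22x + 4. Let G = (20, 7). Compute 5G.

Repeated addition: build up to 5G.
2G: tangent at (20, 7): λ = (3·20² + 22)/(2·7) ≡ 3/14. 14⁻¹ ≡ 5 (mod 23) since 14·5 = 70 ≡ 1, so λ ≡ 3·5 ≡ 15.
  x = λ² - 20 - 20 = 225 - 40 ≡ 1; y = λ·(20 - 1) - 7 ≡ 2. → (1, 2)
3G: (1, 2) + (20, 7). λ = (7 - 2)/(20 - 1) ≡ 5/19 mod 23. 19⁻¹ ≡ 17 (mod 23), so λ ≡ 16.
  x = λ² - 1 - 20 = 256 - 21 ≡ 5; y = λ·(1 - 5) - 2 ≡ 3. → (5, 3)
4G: (5, 3) + (20, 7). λ = (7 - 3)/(20 - 5) ≡ 4/15 mod 23. 15⁻¹ ≡ 20 (mod 23) since 15·20 = 300 ≡ 1, so λ ≡ 11.
  x = λ² - 5 - 20 = 121 - 25 ≡ 4; y = λ·(5 - 4) - 3 ≡ 8. → (4, 8)
5G: (4, 8) + (20, 7). λ = (7 - 8)/(20 - 4) ≡ 22/16 mod 23. 16⁻¹ ≡ 13 (mod 23), so λ ≡ 10.
  x = λ² - 4 - 20 = 100 - 24 ≡ 7; y = λ·(4 - 7) - 8 ≡ 8. → (7, 8)

(7, 8)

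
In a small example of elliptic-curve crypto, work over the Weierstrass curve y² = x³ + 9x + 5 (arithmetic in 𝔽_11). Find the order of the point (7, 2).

7

2P: tangent at (7, 2): λ = (3·7² + 9)/(2·2) ≡ 2/4. 4⁻¹ ≡ 3 (mod 11), so λ ≡ 2·3 ≡ 6.
  x = λ² - 7 - 7 = 36 - 14 ≡ 0; y = λ·(7 - 0) - 2 ≡ 7. → (0, 7)
3P: (0, 7) + (7, 2). λ = (2 - 7)/(7 - 0) ≡ 6/7 mod 11. 7⁻¹ ≡ 8 (mod 11), so λ ≡ 4.
  x = λ² - 0 - 7 = 16 - 7 ≡ 9; y = λ·(0 - 9) - 7 ≡ 1. → (9, 1)
4P: (9, 1) + (7, 2). λ = (2 - 1)/(7 - 9) ≡ 1/9 mod 11. 9⁻¹ ≡ 5 (mod 11), so λ ≡ 5.
  x = λ² - 9 - 7 = 25 - 16 ≡ 9; y = λ·(9 - 9) - 1 ≡ 10. → (9, 10)
5P: (9, 10) + (7, 2). λ = (2 - 10)/(7 - 9) ≡ 3/9 mod 11. 9⁻¹ ≡ 5 (mod 11), so λ ≡ 4.
  x = λ² - 9 - 7 = 16 - 16 ≡ 0; y = λ·(9 - 0) - 10 ≡ 4. → (0, 4)
6P: (0, 4) + (7, 2). λ = (2 - 4)/(7 - 0) ≡ 9/7 mod 11. 7⁻¹ ≡ 8 (mod 11), so λ ≡ 6.
  x = λ² - 0 - 7 = 36 - 7 ≡ 7; y = λ·(0 - 7) - 4 ≡ 9. → (7, 9)
7P: (7, 9) + (7, 2): same x and y₁ ≡ -y₂, so the sum is O.
7P = O, so the order is 7.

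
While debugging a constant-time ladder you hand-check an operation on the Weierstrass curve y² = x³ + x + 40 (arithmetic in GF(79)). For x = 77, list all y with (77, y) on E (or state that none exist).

none

x³ + 1x + 40 = 456650 ≡ 30 (mod 79).
30 is a non-residue mod 79; no y exists.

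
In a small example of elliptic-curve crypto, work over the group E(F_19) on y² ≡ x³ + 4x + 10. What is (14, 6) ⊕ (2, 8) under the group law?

(14, 6) + (2, 8). λ = (8 - 6)/(2 - 14) ≡ 2/7 mod 19. 7⁻¹ ≡ 11 (mod 19), so λ ≡ 3.
  x = λ² - 14 - 2 = 9 - 16 ≡ 12; y = λ·(14 - 12) - 6 ≡ 0. → (12, 0)

(12, 0)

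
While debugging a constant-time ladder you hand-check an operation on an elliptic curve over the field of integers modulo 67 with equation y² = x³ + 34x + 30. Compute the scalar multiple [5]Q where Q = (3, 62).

(3, 62)

Double-and-add on 5 = (101)₂. Start with Q = (3, 62) for the leading 1-bit.
double: tangent at (3, 62): λ = (3·3² + 34)/(2·62) ≡ 61/57. 57⁻¹ ≡ 20 (mod 67), so λ ≡ 61·20 ≡ 14.
  x = λ² - 3 - 3 = 196 - 6 ≡ 56; y = λ·(3 - 56) - 62 ≡ 0. → (56, 0)
double: (56, 0) + (56, 0): same x and y₁ ≡ -y₂, so the sum is O.
add Q: O + (3, 62) = (3, 62) (identity).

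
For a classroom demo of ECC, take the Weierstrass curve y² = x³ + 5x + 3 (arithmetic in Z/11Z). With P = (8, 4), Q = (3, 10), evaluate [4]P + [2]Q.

First 4P:
Double-and-add on 4 = (100)₂. Start with P = (8, 4) for the leading 1-bit.
double: tangent at (8, 4): λ = (3·8² + 5)/(2·4) ≡ 10/8. 8⁻¹ ≡ 7 (mod 11), so λ ≡ 10·7 ≡ 4.
  x = λ² - 8 - 8 = 16 - 16 ≡ 0; y = λ·(8 - 0) - 4 ≡ 6. → (0, 6)
double: tangent at (0, 6): λ = (3·0² + 5)/(2·6) ≡ 5/1. 1⁻¹ ≡ 1 (mod 11), so λ ≡ 5·1 ≡ 5.
  x = λ² - 0 - 0 = 25 - 0 ≡ 3; y = λ·(0 - 3) - 6 ≡ 1. → (3, 1)
4P = (3, 1).
Next 2Q:
Repeated addition: build up to 2Q.
2Q: tangent at (3, 10): λ = (3·3² + 5)/(2·10) ≡ 10/9. 9⁻¹ ≡ 5 (mod 11), so λ ≡ 10·5 ≡ 6.
  x = λ² - 3 - 3 = 36 - 6 ≡ 8; y = λ·(3 - 8) - 10 ≡ 4. → (8, 4)
2Q = (8, 4).
Finally 4P + 2Q:
(3, 1) + (8, 4). λ = (4 - 1)/(8 - 3) ≡ 3/5 mod 11. 5⁻¹ ≡ 9 (mod 11), so λ ≡ 5.
  x = λ² - 3 - 8 = 25 - 11 ≡ 3; y = λ·(3 - 3) - 1 ≡ 10. → (3, 10)

(3, 10)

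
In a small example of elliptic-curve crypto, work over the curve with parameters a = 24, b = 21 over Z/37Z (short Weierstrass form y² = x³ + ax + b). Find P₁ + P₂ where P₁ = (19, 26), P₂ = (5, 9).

(19, 26) + (5, 9). λ = (9 - 26)/(5 - 19) ≡ 20/23 mod 37. 23⁻¹ ≡ 29 (mod 37), so λ ≡ 25.
  x = λ² - 19 - 5 = 625 - 24 ≡ 9; y = λ·(19 - 9) - 26 ≡ 2. → (9, 2)

(9, 2)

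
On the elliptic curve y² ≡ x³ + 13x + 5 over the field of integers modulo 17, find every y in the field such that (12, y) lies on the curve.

6, 11

x³ + 13x + 5 = 1889 ≡ 2 (mod 17).
Square roots of 2 mod 17: 6 and 11 (since 6² = 36 ≡ 2).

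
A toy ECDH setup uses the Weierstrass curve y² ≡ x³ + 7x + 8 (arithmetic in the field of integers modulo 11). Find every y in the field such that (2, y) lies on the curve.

x³ + 7x + 8 = 30 ≡ 8 (mod 11).
8 is a non-residue mod 11; no y exists.

none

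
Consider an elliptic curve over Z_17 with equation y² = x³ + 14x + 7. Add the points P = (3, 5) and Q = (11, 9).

(3, 5) + (11, 9). λ = (9 - 5)/(11 - 3) ≡ 4/8 mod 17. 8⁻¹ ≡ 15 (mod 17) since 8·15 = 120 ≡ 1, so λ ≡ 9.
  x = λ² - 3 - 11 = 81 - 14 ≡ 16; y = λ·(3 - 16) - 5 ≡ 14. → (16, 14)

(16, 14)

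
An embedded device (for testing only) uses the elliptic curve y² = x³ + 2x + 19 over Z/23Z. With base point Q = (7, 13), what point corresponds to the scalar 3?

Repeated addition: build up to 3Q.
2Q: tangent at (7, 13): λ = (3·7² + 2)/(2·13) ≡ 11/3. 3⁻¹ ≡ 8 (mod 23), so λ ≡ 11·8 ≡ 19.
  x = λ² - 7 - 7 = 361 - 14 ≡ 2; y = λ·(7 - 2) - 13 ≡ 13. → (2, 13)
3Q: (2, 13) + (7, 13). λ = (13 - 13)/(7 - 2) ≡ 0/5 mod 23. 5⁻¹ ≡ 14 (mod 23), so λ ≡ 0.
  x = λ² - 2 - 7 = 0 - 9 ≡ 14; y = λ·(2 - 14) - 13 ≡ 10. → (14, 10)

(14, 10)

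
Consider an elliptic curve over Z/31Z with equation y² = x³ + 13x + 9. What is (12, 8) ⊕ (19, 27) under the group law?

(8, 25)

(12, 8) + (19, 27). λ = (27 - 8)/(19 - 12) ≡ 19/7 mod 31. 7⁻¹ ≡ 9 (mod 31), so λ ≡ 16.
  x = λ² - 12 - 19 = 256 - 31 ≡ 8; y = λ·(12 - 8) - 8 ≡ 25. → (8, 25)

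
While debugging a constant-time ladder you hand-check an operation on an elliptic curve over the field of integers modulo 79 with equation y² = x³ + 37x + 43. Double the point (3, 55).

(66, 29)

tangent at (3, 55): λ = (3·3² + 37)/(2·55) ≡ 64/31. 31⁻¹ ≡ 51 (mod 79), so λ ≡ 64·51 ≡ 25.
  x = λ² - 3 - 3 = 625 - 6 ≡ 66; y = λ·(3 - 66) - 55 ≡ 29. → (66, 29)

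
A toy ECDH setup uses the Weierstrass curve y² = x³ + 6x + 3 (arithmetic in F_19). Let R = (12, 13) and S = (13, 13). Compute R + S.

(13, 6)

(12, 13) + (13, 13). λ = (13 - 13)/(13 - 12) ≡ 0/1 mod 19. 1⁻¹ ≡ 1 (mod 19) since 1·1 = 1 ≡ 1, so λ ≡ 0.
  x = λ² - 12 - 13 = 0 - 25 ≡ 13; y = λ·(12 - 13) - 13 ≡ 6. → (13, 6)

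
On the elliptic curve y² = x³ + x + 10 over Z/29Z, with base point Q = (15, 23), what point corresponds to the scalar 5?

(13, 25)

Repeated addition: build up to 5Q.
2Q: tangent at (15, 23): λ = (3·15² + 1)/(2·23) ≡ 9/17. 17⁻¹ ≡ 12 (mod 29), so λ ≡ 9·12 ≡ 21.
  x = λ² - 15 - 15 = 441 - 30 ≡ 5; y = λ·(15 - 5) - 23 ≡ 13. → (5, 13)
3Q: (5, 13) + (15, 23). λ = (23 - 13)/(15 - 5) ≡ 10/10 mod 29. 10⁻¹ ≡ 3 (mod 29) since 10·3 = 30 ≡ 1, so λ ≡ 1.
  x = λ² - 5 - 15 = 1 - 20 ≡ 10; y = λ·(5 - 10) - 13 ≡ 11. → (10, 11)
4Q: (10, 11) + (15, 23). λ = (23 - 11)/(15 - 10) ≡ 12/5 mod 29. 5⁻¹ ≡ 6 (mod 29) since 5·6 = 30 ≡ 1, so λ ≡ 14.
  x = λ² - 10 - 15 = 196 - 25 ≡ 26; y = λ·(10 - 26) - 11 ≡ 26. → (26, 26)
5Q: (26, 26) + (15, 23). λ = (23 - 26)/(15 - 26) ≡ 26/18 mod 29. 18⁻¹ ≡ 21 (mod 29), so λ ≡ 24.
  x = λ² - 26 - 15 = 576 - 41 ≡ 13; y = λ·(26 - 13) - 26 ≡ 25. → (13, 25)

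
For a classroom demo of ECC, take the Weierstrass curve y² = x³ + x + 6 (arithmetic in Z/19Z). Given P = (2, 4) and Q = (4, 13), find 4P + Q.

(10, 16)

First 4P:
Double-and-add on 4 = (100)₂. Start with P = (2, 4) for the leading 1-bit.
double: tangent at (2, 4): λ = (3·2² + 1)/(2·4) ≡ 13/8. 8⁻¹ ≡ 12 (mod 19), so λ ≡ 13·12 ≡ 4.
  x = λ² - 2 - 2 = 16 - 4 ≡ 12; y = λ·(2 - 12) - 4 ≡ 13. → (12, 13)
double: tangent at (12, 13): λ = (3·12² + 1)/(2·13) ≡ 15/7. 7⁻¹ ≡ 11 (mod 19) since 7·11 = 77 ≡ 1, so λ ≡ 15·11 ≡ 13.
  x = λ² - 12 - 12 = 169 - 24 ≡ 12; y = λ·(12 - 12) - 13 ≡ 6. → (12, 6)
4P = (12, 6).
Finally 4P + Q:
(12, 6) + (4, 13). λ = (13 - 6)/(4 - 12) ≡ 7/11 mod 19. 11⁻¹ ≡ 7 (mod 19) since 11·7 = 77 ≡ 1, so λ ≡ 11.
  x = λ² - 12 - 4 = 121 - 16 ≡ 10; y = λ·(12 - 10) - 6 ≡ 16. → (10, 16)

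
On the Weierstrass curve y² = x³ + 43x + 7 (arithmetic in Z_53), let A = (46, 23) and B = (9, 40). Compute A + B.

(13, 22)

(46, 23) + (9, 40). λ = (40 - 23)/(9 - 46) ≡ 17/16 mod 53. 16⁻¹ ≡ 10 (mod 53), so λ ≡ 11.
  x = λ² - 46 - 9 = 121 - 55 ≡ 13; y = λ·(46 - 13) - 23 ≡ 22. → (13, 22)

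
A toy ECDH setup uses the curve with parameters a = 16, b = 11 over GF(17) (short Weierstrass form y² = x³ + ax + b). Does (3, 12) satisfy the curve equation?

no

y² = 12² ≡ 8; x³ + 16x + 11 = 86 ≡ 1 (mod 17). 8 ≠ 1.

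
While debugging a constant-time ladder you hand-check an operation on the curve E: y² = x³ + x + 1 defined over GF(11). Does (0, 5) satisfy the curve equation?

no

y² = 5² ≡ 3; x³ + 1x + 1 = 1 ≡ 1 (mod 11). 3 ≠ 1.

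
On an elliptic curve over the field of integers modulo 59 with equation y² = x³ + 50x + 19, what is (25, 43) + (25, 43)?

(18, 54)

tangent at (25, 43): λ = (3·25² + 50)/(2·43) ≡ 37/27. 27⁻¹ ≡ 35 (mod 59) since 27·35 = 945 ≡ 1, so λ ≡ 37·35 ≡ 56.
  x = λ² - 25 - 25 = 3136 - 50 ≡ 18; y = λ·(25 - 18) - 43 ≡ 54. → (18, 54)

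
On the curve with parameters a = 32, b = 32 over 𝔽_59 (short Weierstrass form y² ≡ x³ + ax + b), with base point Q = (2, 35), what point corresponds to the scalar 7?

(32, 31)

Repeated addition: build up to 7Q.
2Q: tangent at (2, 35): λ = (3·2² + 32)/(2·35) ≡ 44/11. 11⁻¹ ≡ 43 (mod 59), so λ ≡ 44·43 ≡ 4.
  x = λ² - 2 - 2 = 16 - 4 ≡ 12; y = λ·(2 - 12) - 35 ≡ 43. → (12, 43)
3Q: (12, 43) + (2, 35). λ = (35 - 43)/(2 - 12) ≡ 51/49 mod 59. 49⁻¹ ≡ 53 (mod 59) since 49·53 = 2597 ≡ 1, so λ ≡ 48.
  x = λ² - 12 - 2 = 2304 - 14 ≡ 48; y = λ·(12 - 48) - 43 ≡ 58. → (48, 58)
4Q: (48, 58) + (2, 35). λ = (35 - 58)/(2 - 48) ≡ 36/13 mod 59. 13⁻¹ ≡ 50 (mod 59), so λ ≡ 30.
  x = λ² - 48 - 2 = 900 - 50 ≡ 24; y = λ·(48 - 24) - 58 ≡ 13. → (24, 13)
5Q: (24, 13) + (2, 35). λ = (35 - 13)/(2 - 24) ≡ 22/37 mod 59. 37⁻¹ ≡ 8 (mod 59), so λ ≡ 58.
  x = λ² - 24 - 2 = 3364 - 26 ≡ 34; y = λ·(24 - 34) - 13 ≡ 56. → (34, 56)
6Q: (34, 56) + (2, 35). λ = (35 - 56)/(2 - 34) ≡ 38/27 mod 59. 27⁻¹ ≡ 35 (mod 59) since 27·35 = 945 ≡ 1, so λ ≡ 32.
  x = λ² - 34 - 2 = 1024 - 36 ≡ 44; y = λ·(34 - 44) - 56 ≡ 37. → (44, 37)
7Q: (44, 37) + (2, 35). λ = (35 - 37)/(2 - 44) ≡ 57/17 mod 59. 17⁻¹ ≡ 7 (mod 59), so λ ≡ 45.
  x = λ² - 44 - 2 = 2025 - 46 ≡ 32; y = λ·(44 - 32) - 37 ≡ 31. → (32, 31)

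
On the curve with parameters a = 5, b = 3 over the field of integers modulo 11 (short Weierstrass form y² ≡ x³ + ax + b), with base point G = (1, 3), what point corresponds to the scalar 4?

Double-and-add on 4 = (100)₂. Start with G = (1, 3) for the leading 1-bit.
double: tangent at (1, 3): λ = (3·1² + 5)/(2·3) ≡ 8/6. 6⁻¹ ≡ 2 (mod 11), so λ ≡ 8·2 ≡ 5.
  x = λ² - 1 - 1 = 25 - 2 ≡ 1; y = λ·(1 - 1) - 3 ≡ 8. → (1, 8)
double: tangent at (1, 8): λ = (3·1² + 5)/(2·8) ≡ 8/5. 5⁻¹ ≡ 9 (mod 11), so λ ≡ 8·9 ≡ 6.
  x = λ² - 1 - 1 = 36 - 2 ≡ 1; y = λ·(1 - 1) - 8 ≡ 3. → (1, 3)

(1, 3)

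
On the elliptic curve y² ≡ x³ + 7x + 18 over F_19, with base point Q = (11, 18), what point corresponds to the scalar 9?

Repeated addition: build up to 9Q.
2Q: tangent at (11, 18): λ = (3·11² + 7)/(2·18) ≡ 9/17. 17⁻¹ ≡ 9 (mod 19), so λ ≡ 9·9 ≡ 5.
  x = λ² - 11 - 11 = 25 - 22 ≡ 3; y = λ·(11 - 3) - 18 ≡ 3. → (3, 3)
3Q: (3, 3) + (11, 18). λ = (18 - 3)/(11 - 3) ≡ 15/8 mod 19. 8⁻¹ ≡ 12 (mod 19), so λ ≡ 9.
  x = λ² - 3 - 11 = 81 - 14 ≡ 10; y = λ·(3 - 10) - 3 ≡ 10. → (10, 10)
4Q: (10, 10) + (11, 18). λ = (18 - 10)/(11 - 10) ≡ 8/1 mod 19. 1⁻¹ ≡ 1 (mod 19), so λ ≡ 8.
  x = λ² - 10 - 11 = 64 - 21 ≡ 5; y = λ·(10 - 5) - 10 ≡ 11. → (5, 11)
5Q: (5, 11) + (11, 18). λ = (18 - 11)/(11 - 5) ≡ 7/6 mod 19. 6⁻¹ ≡ 16 (mod 19), so λ ≡ 17.
  x = λ² - 5 - 11 = 289 - 16 ≡ 7; y = λ·(5 - 7) - 11 ≡ 12. → (7, 12)
6Q: (7, 12) + (11, 18). λ = (18 - 12)/(11 - 7) ≡ 6/4 mod 19. 4⁻¹ ≡ 5 (mod 19), so λ ≡ 11.
  x = λ² - 7 - 11 = 121 - 18 ≡ 8; y = λ·(7 - 8) - 12 ≡ 15. → (8, 15)
7Q: (8, 15) + (11, 18). λ = (18 - 15)/(11 - 8) ≡ 3/3 mod 19. 3⁻¹ ≡ 13 (mod 19), so λ ≡ 1.
  x = λ² - 8 - 11 = 1 - 19 ≡ 1; y = λ·(8 - 1) - 15 ≡ 11. → (1, 11)
8Q: (1, 11) + (11, 18). λ = (18 - 11)/(11 - 1) ≡ 7/10 mod 19. 10⁻¹ ≡ 2 (mod 19), so λ ≡ 14.
  x = λ² - 1 - 11 = 196 - 12 ≡ 13; y = λ·(1 - 13) - 11 ≡ 11. → (13, 11)
9Q: (13, 11) + (11, 18). λ = (18 - 11)/(11 - 13) ≡ 7/17 mod 19. 17⁻¹ ≡ 9 (mod 19), so λ ≡ 6.
  x = λ² - 13 - 11 = 36 - 24 ≡ 12; y = λ·(13 - 12) - 11 ≡ 14. → (12, 14)

(12, 14)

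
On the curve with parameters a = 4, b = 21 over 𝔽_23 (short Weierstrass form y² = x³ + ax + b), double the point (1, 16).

(4, 20)

tangent at (1, 16): λ = (3·1² + 4)/(2·16) ≡ 7/9. 9⁻¹ ≡ 18 (mod 23) since 9·18 = 162 ≡ 1, so λ ≡ 7·18 ≡ 11.
  x = λ² - 1 - 1 = 121 - 2 ≡ 4; y = λ·(1 - 4) - 16 ≡ 20. → (4, 20)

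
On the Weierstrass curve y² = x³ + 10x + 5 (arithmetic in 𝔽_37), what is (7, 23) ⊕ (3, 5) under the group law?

(1, 4)

(7, 23) + (3, 5). λ = (5 - 23)/(3 - 7) ≡ 19/33 mod 37. 33⁻¹ ≡ 9 (mod 37), so λ ≡ 23.
  x = λ² - 7 - 3 = 529 - 10 ≡ 1; y = λ·(7 - 1) - 23 ≡ 4. → (1, 4)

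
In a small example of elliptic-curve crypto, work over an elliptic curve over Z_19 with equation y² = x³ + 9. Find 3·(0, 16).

O

Write P = (0, 16).
Repeated addition: build up to 3P.
2P: tangent at (0, 16): λ = (3·0² + 0)/(2·16) ≡ 0/13. 13⁻¹ ≡ 3 (mod 19), so λ ≡ 0·3 ≡ 0.
  x = λ² - 0 - 0 = 0 - 0 ≡ 0; y = λ·(0 - 0) - 16 ≡ 3. → (0, 3)
3P: (0, 3) + (0, 16): same x and y₁ ≡ -y₂, so the sum is O.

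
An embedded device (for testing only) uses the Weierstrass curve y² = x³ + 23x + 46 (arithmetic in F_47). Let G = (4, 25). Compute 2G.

(9, 29)

tangent at (4, 25): λ = (3·4² + 23)/(2·25) ≡ 24/3. 3⁻¹ ≡ 16 (mod 47) since 3·16 = 48 ≡ 1, so λ ≡ 24·16 ≡ 8.
  x = λ² - 4 - 4 = 64 - 8 ≡ 9; y = λ·(4 - 9) - 25 ≡ 29. → (9, 29)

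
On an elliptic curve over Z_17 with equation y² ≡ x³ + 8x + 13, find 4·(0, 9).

(9, 7)

Write Q = (0, 9).
Repeated addition: build up to 4Q.
2Q: tangent at (0, 9): λ = (3·0² + 8)/(2·9) ≡ 8/1. 1⁻¹ ≡ 1 (mod 17) since 1·1 = 1 ≡ 1, so λ ≡ 8·1 ≡ 8.
  x = λ² - 0 - 0 = 64 - 0 ≡ 13; y = λ·(0 - 13) - 9 ≡ 6. → (13, 6)
3Q: (13, 6) + (0, 9). λ = (9 - 6)/(0 - 13) ≡ 3/4 mod 17. 4⁻¹ ≡ 13 (mod 17), so λ ≡ 5.
  x = λ² - 13 - 0 = 25 - 13 ≡ 12; y = λ·(13 - 12) - 6 ≡ 16. → (12, 16)
4Q: (12, 16) + (0, 9). λ = (9 - 16)/(0 - 12) ≡ 10/5 mod 17. 5⁻¹ ≡ 7 (mod 17) since 5·7 = 35 ≡ 1, so λ ≡ 2.
  x = λ² - 12 - 0 = 4 - 12 ≡ 9; y = λ·(12 - 9) - 16 ≡ 7. → (9, 7)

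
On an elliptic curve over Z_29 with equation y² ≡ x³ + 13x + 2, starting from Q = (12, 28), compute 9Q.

Repeated addition: build up to 9Q.
2Q: tangent at (12, 28): λ = (3·12² + 13)/(2·28) ≡ 10/27. 27⁻¹ ≡ 14 (mod 29), so λ ≡ 10·14 ≡ 24.
  x = λ² - 12 - 12 = 576 - 24 ≡ 1; y = λ·(12 - 1) - 28 ≡ 4. → (1, 4)
3Q: (1, 4) + (12, 28). λ = (28 - 4)/(12 - 1) ≡ 24/11 mod 29. 11⁻¹ ≡ 8 (mod 29), so λ ≡ 18.
  x = λ² - 1 - 12 = 324 - 13 ≡ 21; y = λ·(1 - 21) - 4 ≡ 13. → (21, 13)
4Q: (21, 13) + (12, 28). λ = (28 - 13)/(12 - 21) ≡ 15/20 mod 29. 20⁻¹ ≡ 16 (mod 29) since 20·16 = 320 ≡ 1, so λ ≡ 8.
  x = λ² - 21 - 12 = 64 - 33 ≡ 2; y = λ·(21 - 2) - 13 ≡ 23. → (2, 23)
5Q: (2, 23) + (12, 28). λ = (28 - 23)/(12 - 2) ≡ 5/10 mod 29. 10⁻¹ ≡ 3 (mod 29) since 10·3 = 30 ≡ 1, so λ ≡ 15.
  x = λ² - 2 - 12 = 225 - 14 ≡ 8; y = λ·(2 - 8) - 23 ≡ 3. → (8, 3)
6Q: (8, 3) + (12, 28). λ = (28 - 3)/(12 - 8) ≡ 25/4 mod 29. 4⁻¹ ≡ 22 (mod 29) since 4·22 = 88 ≡ 1, so λ ≡ 28.
  x = λ² - 8 - 12 = 784 - 20 ≡ 10; y = λ·(8 - 10) - 3 ≡ 28. → (10, 28)
7Q: (10, 28) + (12, 28). λ = (28 - 28)/(12 - 10) ≡ 0/2 mod 29. 2⁻¹ ≡ 15 (mod 29), so λ ≡ 0.
  x = λ² - 10 - 12 = 0 - 22 ≡ 7; y = λ·(10 - 7) - 28 ≡ 1. → (7, 1)
8Q: (7, 1) + (12, 28). λ = (28 - 1)/(12 - 7) ≡ 27/5 mod 29. 5⁻¹ ≡ 6 (mod 29) since 5·6 = 30 ≡ 1, so λ ≡ 17.
  x = λ² - 7 - 12 = 289 - 19 ≡ 9; y = λ·(7 - 9) - 1 ≡ 23. → (9, 23)
9Q: (9, 23) + (12, 28). λ = (28 - 23)/(12 - 9) ≡ 5/3 mod 29. 3⁻¹ ≡ 10 (mod 29), so λ ≡ 21.
  x = λ² - 9 - 12 = 441 - 21 ≡ 14; y = λ·(9 - 14) - 23 ≡ 17. → (14, 17)

(14, 17)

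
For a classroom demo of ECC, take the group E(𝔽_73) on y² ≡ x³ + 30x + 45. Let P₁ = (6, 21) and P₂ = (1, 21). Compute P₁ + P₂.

(66, 52)

(6, 21) + (1, 21). λ = (21 - 21)/(1 - 6) ≡ 0/68 mod 73. 68⁻¹ ≡ 29 (mod 73) since 68·29 = 1972 ≡ 1, so λ ≡ 0.
  x = λ² - 6 - 1 = 0 - 7 ≡ 66; y = λ·(6 - 66) - 21 ≡ 52. → (66, 52)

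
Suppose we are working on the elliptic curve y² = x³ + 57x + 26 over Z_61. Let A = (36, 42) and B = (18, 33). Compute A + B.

(53, 41)

(36, 42) + (18, 33). λ = (33 - 42)/(18 - 36) ≡ 52/43 mod 61. 43⁻¹ ≡ 44 (mod 61) since 43·44 = 1892 ≡ 1, so λ ≡ 31.
  x = λ² - 36 - 18 = 961 - 54 ≡ 53; y = λ·(36 - 53) - 42 ≡ 41. → (53, 41)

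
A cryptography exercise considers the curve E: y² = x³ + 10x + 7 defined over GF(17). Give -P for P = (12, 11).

-(12, 11) = (12, -11 mod 17) = (12, 6).

(12, 6)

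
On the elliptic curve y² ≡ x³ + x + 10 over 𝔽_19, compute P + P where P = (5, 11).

tangent at (5, 11): λ = (3·5² + 1)/(2·11) ≡ 0/3. 3⁻¹ ≡ 13 (mod 19), so λ ≡ 0·13 ≡ 0.
  x = λ² - 5 - 5 = 0 - 10 ≡ 9; y = λ·(5 - 9) - 11 ≡ 8. → (9, 8)

(9, 8)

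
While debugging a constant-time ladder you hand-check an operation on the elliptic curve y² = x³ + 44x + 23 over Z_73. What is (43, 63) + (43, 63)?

(44, 45)

tangent at (43, 63): λ = (3·43² + 44)/(2·63) ≡ 43/53. 53⁻¹ ≡ 62 (mod 73) since 53·62 = 3286 ≡ 1, so λ ≡ 43·62 ≡ 38.
  x = λ² - 43 - 43 = 1444 - 86 ≡ 44; y = λ·(43 - 44) - 63 ≡ 45. → (44, 45)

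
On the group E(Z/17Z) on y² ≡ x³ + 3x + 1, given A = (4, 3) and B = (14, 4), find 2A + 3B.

First 2A:
Repeated addition: build up to 2A.
2A: tangent at (4, 3): λ = (3·4² + 3)/(2·3) ≡ 0/6. 6⁻¹ ≡ 3 (mod 17), so λ ≡ 0·3 ≡ 0.
  x = λ² - 4 - 4 = 0 - 8 ≡ 9; y = λ·(4 - 9) - 3 ≡ 14. → (9, 14)
2A = (9, 14).
Next 3B:
Repeated addition: build up to 3B.
2B: tangent at (14, 4): λ = (3·14² + 3)/(2·4) ≡ 13/8. 8⁻¹ ≡ 15 (mod 17), so λ ≡ 13·15 ≡ 8.
  x = λ² - 14 - 14 = 64 - 28 ≡ 2; y = λ·(14 - 2) - 4 ≡ 7. → (2, 7)
3B: (2, 7) + (14, 4). λ = (4 - 7)/(14 - 2) ≡ 14/12 mod 17. 12⁻¹ ≡ 10 (mod 17), so λ ≡ 4.
  x = λ² - 2 - 14 = 16 - 16 ≡ 0; y = λ·(2 - 0) - 7 ≡ 1. → (0, 1)
3B = (0, 1).
Finally 2A + 3B:
(9, 14) + (0, 1). λ = (1 - 14)/(0 - 9) ≡ 4/8 mod 17. 8⁻¹ ≡ 15 (mod 17), so λ ≡ 9.
  x = λ² - 9 - 0 = 81 - 9 ≡ 4; y = λ·(9 - 4) - 14 ≡ 14. → (4, 14)

(4, 14)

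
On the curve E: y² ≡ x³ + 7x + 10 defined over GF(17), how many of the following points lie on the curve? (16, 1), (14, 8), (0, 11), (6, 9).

(16, 1): 1² ≡ 1, rhs ≡ 2 → off.
(14, 8): 8² ≡ 13, rhs ≡ 13 → on.
(0, 11): 11² ≡ 2, rhs ≡ 10 → off.
(6, 9): 9² ≡ 13, rhs ≡ 13 → on.

2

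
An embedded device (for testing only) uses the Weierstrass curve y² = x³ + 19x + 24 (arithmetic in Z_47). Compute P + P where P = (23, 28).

tangent at (23, 28): λ = (3·23² + 19)/(2·28) ≡ 8/9. 9⁻¹ ≡ 21 (mod 47), so λ ≡ 8·21 ≡ 27.
  x = λ² - 23 - 23 = 729 - 46 ≡ 25; y = λ·(23 - 25) - 28 ≡ 12. → (25, 12)

(25, 12)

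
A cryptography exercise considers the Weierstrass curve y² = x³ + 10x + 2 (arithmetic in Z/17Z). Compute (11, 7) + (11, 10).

The two points share x = 11 and their y-coordinates satisfy 7 + 10 ≡ 0 (mod 17), so they are inverses. Their sum is the point at infinity.

O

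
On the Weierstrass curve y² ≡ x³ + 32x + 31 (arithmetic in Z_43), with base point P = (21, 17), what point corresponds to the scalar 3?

(12, 6)

Repeated addition: build up to 3P.
2P: tangent at (21, 17): λ = (3·21² + 32)/(2·17) ≡ 22/34. 34⁻¹ ≡ 19 (mod 43), so λ ≡ 22·19 ≡ 31.
  x = λ² - 21 - 21 = 961 - 42 ≡ 16; y = λ·(21 - 16) - 17 ≡ 9. → (16, 9)
3P: (16, 9) + (21, 17). λ = (17 - 9)/(21 - 16) ≡ 8/5 mod 43. 5⁻¹ ≡ 26 (mod 43) since 5·26 = 130 ≡ 1, so λ ≡ 36.
  x = λ² - 16 - 21 = 1296 - 37 ≡ 12; y = λ·(16 - 12) - 9 ≡ 6. → (12, 6)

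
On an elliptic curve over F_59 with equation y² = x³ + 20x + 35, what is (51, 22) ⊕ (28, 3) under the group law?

(51, 22) + (28, 3). λ = (3 - 22)/(28 - 51) ≡ 40/36 mod 59. 36⁻¹ ≡ 41 (mod 59) since 36·41 = 1476 ≡ 1, so λ ≡ 47.
  x = λ² - 51 - 28 = 2209 - 79 ≡ 6; y = λ·(51 - 6) - 22 ≡ 28. → (6, 28)

(6, 28)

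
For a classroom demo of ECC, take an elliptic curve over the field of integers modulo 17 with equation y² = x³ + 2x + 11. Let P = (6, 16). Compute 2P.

(4, 10)

tangent at (6, 16): λ = (3·6² + 2)/(2·16) ≡ 8/15. 15⁻¹ ≡ 8 (mod 17) since 15·8 = 120 ≡ 1, so λ ≡ 8·8 ≡ 13.
  x = λ² - 6 - 6 = 169 - 12 ≡ 4; y = λ·(6 - 4) - 16 ≡ 10. → (4, 10)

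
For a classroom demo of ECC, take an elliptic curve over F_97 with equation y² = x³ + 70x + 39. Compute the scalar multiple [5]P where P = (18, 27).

Repeated addition: build up to 5P.
2P: tangent at (18, 27): λ = (3·18² + 70)/(2·27) ≡ 72/54. 54⁻¹ ≡ 9 (mod 97) since 54·9 = 486 ≡ 1, so λ ≡ 72·9 ≡ 66.
  x = λ² - 18 - 18 = 4356 - 36 ≡ 52; y = λ·(18 - 52) - 27 ≡ 57. → (52, 57)
3P: (52, 57) + (18, 27). λ = (27 - 57)/(18 - 52) ≡ 67/63 mod 97. 63⁻¹ ≡ 77 (mod 97) since 63·77 = 4851 ≡ 1, so λ ≡ 18.
  x = λ² - 52 - 18 = 324 - 70 ≡ 60; y = λ·(52 - 60) - 57 ≡ 90. → (60, 90)
4P: (60, 90) + (18, 27). λ = (27 - 90)/(18 - 60) ≡ 34/55 mod 97. 55⁻¹ ≡ 30 (mod 97) since 55·30 = 1650 ≡ 1, so λ ≡ 50.
  x = λ² - 60 - 18 = 2500 - 78 ≡ 94; y = λ·(60 - 94) - 90 ≡ 53. → (94, 53)
5P: (94, 53) + (18, 27). λ = (27 - 53)/(18 - 94) ≡ 71/21 mod 97. 21⁻¹ ≡ 37 (mod 97), so λ ≡ 8.
  x = λ² - 94 - 18 = 64 - 112 ≡ 49; y = λ·(94 - 49) - 53 ≡ 16. → (49, 16)

(49, 16)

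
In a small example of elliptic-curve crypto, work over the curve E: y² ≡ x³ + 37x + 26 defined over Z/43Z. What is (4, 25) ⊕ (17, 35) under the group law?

(3, 32)

(4, 25) + (17, 35). λ = (35 - 25)/(17 - 4) ≡ 10/13 mod 43. 13⁻¹ ≡ 10 (mod 43) since 13·10 = 130 ≡ 1, so λ ≡ 14.
  x = λ² - 4 - 17 = 196 - 21 ≡ 3; y = λ·(4 - 3) - 25 ≡ 32. → (3, 32)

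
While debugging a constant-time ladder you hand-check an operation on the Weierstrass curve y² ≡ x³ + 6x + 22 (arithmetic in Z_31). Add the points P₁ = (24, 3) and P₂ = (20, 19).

(3, 6)

(24, 3) + (20, 19). λ = (19 - 3)/(20 - 24) ≡ 16/27 mod 31. 27⁻¹ ≡ 23 (mod 31), so λ ≡ 27.
  x = λ² - 24 - 20 = 729 - 44 ≡ 3; y = λ·(24 - 3) - 3 ≡ 6. → (3, 6)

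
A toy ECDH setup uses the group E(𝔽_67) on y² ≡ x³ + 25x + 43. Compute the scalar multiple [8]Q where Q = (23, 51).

(55, 62)

Double-and-add on 8 = (1000)₂. Start with Q = (23, 51) for the leading 1-bit.
double: tangent at (23, 51): λ = (3·23² + 25)/(2·51) ≡ 4/35. 35⁻¹ ≡ 23 (mod 67) since 35·23 = 805 ≡ 1, so λ ≡ 4·23 ≡ 25.
  x = λ² - 23 - 23 = 625 - 46 ≡ 43; y = λ·(23 - 43) - 51 ≡ 52. → (43, 52)
double: tangent at (43, 52): λ = (3·43² + 25)/(2·52) ≡ 11/37. 37⁻¹ ≡ 29 (mod 67), so λ ≡ 11·29 ≡ 51.
  x = λ² - 43 - 43 = 2601 - 86 ≡ 36; y = λ·(43 - 36) - 52 ≡ 37. → (36, 37)
double: tangent at (36, 37): λ = (3·36² + 25)/(2·37) ≡ 27/7. 7⁻¹ ≡ 48 (mod 67), so λ ≡ 27·48 ≡ 23.
  x = λ² - 36 - 36 = 529 - 72 ≡ 55; y = λ·(36 - 55) - 37 ≡ 62. → (55, 62)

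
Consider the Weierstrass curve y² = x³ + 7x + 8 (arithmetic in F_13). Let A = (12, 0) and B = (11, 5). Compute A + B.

(12, 0) + (11, 5). λ = (5 - 0)/(11 - 12) ≡ 5/12 mod 13. 12⁻¹ ≡ 12 (mod 13), so λ ≡ 8.
  x = λ² - 12 - 11 = 64 - 23 ≡ 2; y = λ·(12 - 2) - 0 ≡ 2. → (2, 2)

(2, 2)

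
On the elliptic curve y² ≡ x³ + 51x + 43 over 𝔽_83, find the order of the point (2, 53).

2P: tangent at (2, 53): λ = (3·2² + 51)/(2·53) ≡ 63/23. 23⁻¹ ≡ 65 (mod 83) since 23·65 = 1495 ≡ 1, so λ ≡ 63·65 ≡ 28.
  x = λ² - 2 - 2 = 784 - 4 ≡ 33; y = λ·(2 - 33) - 53 ≡ 75. → (33, 75)
3P: (33, 75) + (2, 53). λ = (53 - 75)/(2 - 33) ≡ 61/52 mod 83. 52⁻¹ ≡ 8 (mod 83), so λ ≡ 73.
  x = λ² - 33 - 2 = 5329 - 35 ≡ 65; y = λ·(33 - 65) - 75 ≡ 79. → (65, 79)
4P: (65, 79) + (2, 53). λ = (53 - 79)/(2 - 65) ≡ 57/20 mod 83. 20⁻¹ ≡ 54 (mod 83) since 20·54 = 1080 ≡ 1, so λ ≡ 7.
  x = λ² - 65 - 2 = 49 - 67 ≡ 65; y = λ·(65 - 65) - 79 ≡ 4. → (65, 4)
5P: (65, 4) + (2, 53). λ = (53 - 4)/(2 - 65) ≡ 49/20 mod 83. 20⁻¹ ≡ 54 (mod 83), so λ ≡ 73.
  x = λ² - 65 - 2 = 5329 - 67 ≡ 33; y = λ·(65 - 33) - 4 ≡ 8. → (33, 8)
6P: (33, 8) + (2, 53). λ = (53 - 8)/(2 - 33) ≡ 45/52 mod 83. 52⁻¹ ≡ 8 (mod 83) since 52·8 = 416 ≡ 1, so λ ≡ 28.
  x = λ² - 33 - 2 = 784 - 35 ≡ 2; y = λ·(33 - 2) - 8 ≡ 30. → (2, 30)
7P: (2, 30) + (2, 53): same x and y₁ ≡ -y₂, so the sum is O.
7P = O, so the order is 7.

7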